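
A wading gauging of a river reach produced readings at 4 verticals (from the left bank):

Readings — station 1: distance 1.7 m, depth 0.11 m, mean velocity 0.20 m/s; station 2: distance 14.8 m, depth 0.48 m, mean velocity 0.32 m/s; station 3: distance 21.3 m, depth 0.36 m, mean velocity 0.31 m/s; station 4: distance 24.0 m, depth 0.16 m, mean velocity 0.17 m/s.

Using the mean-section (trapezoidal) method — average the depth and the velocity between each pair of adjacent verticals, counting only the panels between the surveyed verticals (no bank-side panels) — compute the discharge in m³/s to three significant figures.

Panel 1-2: Δb = 13.1 m, d̄ = (0.11+0.48)/2 = 0.295, v̄ = (0.20+0.32)/2 = 0.26 → q = 13.1×0.295×0.26 = 1.005 m³/s
Panel 2-3: Δb = 6.5 m, d̄ = (0.48+0.36)/2 = 0.42, v̄ = (0.32+0.31)/2 = 0.315 → q = 6.5×0.42×0.315 = 0.8600 m³/s
Panel 3-4: Δb = 2.7 m, d̄ = (0.36+0.16)/2 = 0.26, v̄ = (0.31+0.17)/2 = 0.24 → q = 2.7×0.26×0.24 = 0.1685 m³/s
Q = Σ q = 2.033 m³/s

2.03 m³/s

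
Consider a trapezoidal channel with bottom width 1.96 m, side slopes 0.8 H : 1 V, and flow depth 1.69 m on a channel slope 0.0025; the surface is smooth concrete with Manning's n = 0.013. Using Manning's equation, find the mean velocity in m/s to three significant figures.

3.56 m/s

A = (b + z·y)·y = (1.96 + 0.8×1.69)×1.69 = 5.597 m²
P = b + 2y√(1+z²) = 1.96 + 2×1.69×√(1+0.8²) = 6.289 m
R = A/P = 5.597/6.289 = 0.8901 m
Q = (1/n)·A·R^(2/3)·S^(1/2) = (1/0.013) × 5.597 × 0.8901^(2/3) × 0.0025^(1/2) = 19.92 m³/s
V = Q/A = 19.92/5.597 = 3.559 m/s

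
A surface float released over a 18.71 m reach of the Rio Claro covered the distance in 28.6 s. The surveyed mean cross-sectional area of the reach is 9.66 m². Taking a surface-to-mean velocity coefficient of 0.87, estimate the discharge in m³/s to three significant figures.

v_surface = L / t̄ = 18.71 / 28.6 = 0.6542 m/s
v_mean = 0.87 × 0.6542 = 0.5692 m/s
Q = A × v_mean = 9.66 × 0.5692 = 5.498 m³/s

5.50 m³/s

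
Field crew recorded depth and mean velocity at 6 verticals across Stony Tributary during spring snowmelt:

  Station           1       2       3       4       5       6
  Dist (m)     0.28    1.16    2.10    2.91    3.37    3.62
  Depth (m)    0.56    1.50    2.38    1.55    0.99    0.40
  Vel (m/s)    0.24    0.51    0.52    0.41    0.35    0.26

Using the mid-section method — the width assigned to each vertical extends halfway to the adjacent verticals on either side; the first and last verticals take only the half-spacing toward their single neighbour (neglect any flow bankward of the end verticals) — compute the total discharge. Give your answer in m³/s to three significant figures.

w_1 = (1.16 − 0.28)/2 = 0.44 m; q_1 = 0.24 × 0.56 × 0.44 = 0.05914 m³/s
w_2 = (2.10 − 0.28)/2 = 0.91 m; q_2 = 0.51 × 1.50 × 0.91 = 0.6962 m³/s
w_3 = (2.91 − 1.16)/2 = 0.875 m; q_3 = 0.52 × 2.38 × 0.875 = 1.083 m³/s
w_4 = (3.37 − 2.10)/2 = 0.635 m; q_4 = 0.41 × 1.55 × 0.635 = 0.4035 m³/s
w_5 = (3.62 − 2.91)/2 = 0.355 m; q_5 = 0.35 × 0.99 × 0.355 = 0.1230 m³/s
w_6 = (3.62 − 3.37)/2 = 0.125 m; q_6 = 0.26 × 0.40 × 0.125 = 0.01300 m³/s
Q = Σ qᵢ = 2.378 m³/s

2.38 m³/s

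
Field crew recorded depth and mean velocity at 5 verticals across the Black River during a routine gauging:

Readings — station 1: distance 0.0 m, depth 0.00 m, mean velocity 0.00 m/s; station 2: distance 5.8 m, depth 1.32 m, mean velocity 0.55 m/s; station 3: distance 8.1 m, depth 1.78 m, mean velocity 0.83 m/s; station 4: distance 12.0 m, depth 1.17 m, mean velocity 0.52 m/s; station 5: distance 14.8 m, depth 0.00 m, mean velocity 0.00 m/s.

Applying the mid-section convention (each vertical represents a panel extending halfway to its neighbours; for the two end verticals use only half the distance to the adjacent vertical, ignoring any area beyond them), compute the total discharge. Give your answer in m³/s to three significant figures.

9.56 m³/s

w_2 = (8.1 − 0.0)/2 = 4.05 m; q_2 = 0.55 × 1.32 × 4.05 = 2.940 m³/s
w_3 = (12.0 − 5.8)/2 = 3.1 m; q_3 = 0.83 × 1.78 × 3.1 = 4.580 m³/s
w_4 = (14.8 − 8.1)/2 = 3.35 m; q_4 = 0.52 × 1.17 × 3.35 = 2.038 m³/s
Stations 1, 5 contribute zero (depth or velocity is 0).
Q = Σ qᵢ = 9.558 m³/s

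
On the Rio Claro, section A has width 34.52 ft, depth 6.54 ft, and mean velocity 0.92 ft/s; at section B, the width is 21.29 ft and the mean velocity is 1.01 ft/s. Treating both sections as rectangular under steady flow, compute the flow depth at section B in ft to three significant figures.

Q = A₁V₁ = (34.52×6.54) × 0.92 = 207.7 ft³/s
d₂ = Q/(b₂ V₂) = 207.7/(21.29×1.01) = 9.659 ft

9.66 ft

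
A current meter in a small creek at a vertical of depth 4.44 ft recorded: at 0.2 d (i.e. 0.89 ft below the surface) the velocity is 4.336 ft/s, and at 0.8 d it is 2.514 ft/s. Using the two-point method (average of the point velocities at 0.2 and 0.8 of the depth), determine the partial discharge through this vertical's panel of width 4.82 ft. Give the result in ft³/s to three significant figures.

73.3 ft³/s

v̄ = (4.336 + 2.514) / 2 = 3.425 ft/s
q = v̄ × d × w = 3.425 × 4.44 × 4.82 = 73.30 ft³/s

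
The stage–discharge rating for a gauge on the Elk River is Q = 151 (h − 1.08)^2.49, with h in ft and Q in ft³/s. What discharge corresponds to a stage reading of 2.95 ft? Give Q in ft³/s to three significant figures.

718 ft³/s

Q = 151 × (2.95 − 1.08)^2.49 = 151 × 1.87^2.49 = 717.6 ft³/s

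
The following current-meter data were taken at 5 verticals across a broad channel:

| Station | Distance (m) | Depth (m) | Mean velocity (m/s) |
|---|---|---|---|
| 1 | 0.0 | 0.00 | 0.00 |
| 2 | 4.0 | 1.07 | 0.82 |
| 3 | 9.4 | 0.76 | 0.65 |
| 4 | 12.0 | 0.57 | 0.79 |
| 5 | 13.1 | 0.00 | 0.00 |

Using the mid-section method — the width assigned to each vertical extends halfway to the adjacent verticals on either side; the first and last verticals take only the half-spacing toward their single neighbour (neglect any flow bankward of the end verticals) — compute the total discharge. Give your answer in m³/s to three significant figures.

w_2 = (9.4 − 0.0)/2 = 4.7 m; q_2 = 0.82 × 1.07 × 4.7 = 4.124 m³/s
w_3 = (12.0 − 4.0)/2 = 4 m; q_3 = 0.65 × 0.76 × 4 = 1.976 m³/s
w_4 = (13.1 − 9.4)/2 = 1.85 m; q_4 = 0.79 × 0.57 × 1.85 = 0.8331 m³/s
Stations 1, 5 contribute zero (depth or velocity is 0).
Q = Σ qᵢ = 6.933 m³/s

6.93 m³/s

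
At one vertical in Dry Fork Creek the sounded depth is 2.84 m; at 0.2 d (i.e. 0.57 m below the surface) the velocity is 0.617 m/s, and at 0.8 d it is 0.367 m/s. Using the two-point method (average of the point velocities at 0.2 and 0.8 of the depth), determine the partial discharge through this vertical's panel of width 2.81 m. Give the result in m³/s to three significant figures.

3.93 m³/s

v̄ = (0.617 + 0.367) / 2 = 0.4920 m/s
q = v̄ × d × w = 0.4920 × 2.84 × 2.81 = 3.926 m³/s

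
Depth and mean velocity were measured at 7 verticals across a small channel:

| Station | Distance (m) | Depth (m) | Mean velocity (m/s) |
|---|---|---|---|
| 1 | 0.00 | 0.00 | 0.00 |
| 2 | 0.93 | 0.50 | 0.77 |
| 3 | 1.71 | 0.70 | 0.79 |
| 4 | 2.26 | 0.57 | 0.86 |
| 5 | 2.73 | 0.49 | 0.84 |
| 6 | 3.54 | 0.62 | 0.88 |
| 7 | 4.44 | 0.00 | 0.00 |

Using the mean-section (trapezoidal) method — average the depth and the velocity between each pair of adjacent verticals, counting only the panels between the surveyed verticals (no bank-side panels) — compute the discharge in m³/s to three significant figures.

1.46 m³/s

Panel 1-2: Δb = 0.93 m, d̄ = (0.00+0.50)/2 = 0.25, v̄ = (0.00+0.77)/2 = 0.385 → q = 0.93×0.25×0.385 = 0.08951 m³/s
Panel 2-3: Δb = 0.78 m, d̄ = (0.50+0.70)/2 = 0.6, v̄ = (0.77+0.79)/2 = 0.78 → q = 0.78×0.6×0.78 = 0.3650 m³/s
Panel 3-4: Δb = 0.55 m, d̄ = (0.70+0.57)/2 = 0.635, v̄ = (0.79+0.86)/2 = 0.825 → q = 0.55×0.635×0.825 = 0.2881 m³/s
Panel 4-5: Δb = 0.47 m, d̄ = (0.57+0.49)/2 = 0.53, v̄ = (0.86+0.84)/2 = 0.85 → q = 0.47×0.53×0.85 = 0.2117 m³/s
Panel 5-6: Δb = 0.81 m, d̄ = (0.49+0.62)/2 = 0.555, v̄ = (0.84+0.88)/2 = 0.86 → q = 0.81×0.555×0.86 = 0.3866 m³/s
Panel 6-7: Δb = 0.9 m, d̄ = (0.62+0.00)/2 = 0.31, v̄ = (0.88+0.00)/2 = 0.44 → q = 0.9×0.31×0.44 = 0.1228 m³/s
Q = Σ q = 1.464 m³/s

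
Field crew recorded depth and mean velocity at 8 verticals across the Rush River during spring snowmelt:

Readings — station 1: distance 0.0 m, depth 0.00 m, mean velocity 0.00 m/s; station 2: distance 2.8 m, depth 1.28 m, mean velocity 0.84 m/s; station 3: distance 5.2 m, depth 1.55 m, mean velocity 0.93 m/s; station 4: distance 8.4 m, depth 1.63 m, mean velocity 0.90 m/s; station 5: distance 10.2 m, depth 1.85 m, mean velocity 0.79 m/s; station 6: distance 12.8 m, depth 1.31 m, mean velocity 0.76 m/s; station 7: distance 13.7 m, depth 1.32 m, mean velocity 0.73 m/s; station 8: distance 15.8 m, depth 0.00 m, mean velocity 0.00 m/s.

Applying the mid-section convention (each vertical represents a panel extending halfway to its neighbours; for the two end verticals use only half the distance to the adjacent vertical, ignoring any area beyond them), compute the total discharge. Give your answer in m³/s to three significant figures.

w_2 = (5.2 − 0.0)/2 = 2.6 m; q_2 = 0.84 × 1.28 × 2.6 = 2.796 m³/s
w_3 = (8.4 − 2.8)/2 = 2.8 m; q_3 = 0.93 × 1.55 × 2.8 = 4.036 m³/s
w_4 = (10.2 − 5.2)/2 = 2.5 m; q_4 = 0.90 × 1.63 × 2.5 = 3.668 m³/s
w_5 = (12.8 − 8.4)/2 = 2.2 m; q_5 = 0.79 × 1.85 × 2.2 = 3.215 m³/s
w_6 = (13.7 − 10.2)/2 = 1.75 m; q_6 = 0.76 × 1.31 × 1.75 = 1.742 m³/s
w_7 = (15.8 − 12.8)/2 = 1.5 m; q_7 = 0.73 × 1.32 × 1.5 = 1.445 m³/s
Stations 1, 8 contribute zero (depth or velocity is 0).
Q = Σ qᵢ = 16.90 m³/s

16.9 m³/s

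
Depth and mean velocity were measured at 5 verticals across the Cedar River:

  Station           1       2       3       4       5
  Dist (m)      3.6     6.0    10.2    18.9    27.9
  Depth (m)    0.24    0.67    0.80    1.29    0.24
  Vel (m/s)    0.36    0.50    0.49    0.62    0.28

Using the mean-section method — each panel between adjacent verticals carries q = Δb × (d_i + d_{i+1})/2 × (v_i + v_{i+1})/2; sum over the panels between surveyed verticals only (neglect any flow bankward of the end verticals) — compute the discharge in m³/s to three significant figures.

10.1 m³/s

Panel 1-2: Δb = 2.4 m, d̄ = (0.24+0.67)/2 = 0.455, v̄ = (0.36+0.50)/2 = 0.43 → q = 2.4×0.455×0.43 = 0.4696 m³/s
Panel 2-3: Δb = 4.2 m, d̄ = (0.67+0.80)/2 = 0.735, v̄ = (0.50+0.49)/2 = 0.495 → q = 4.2×0.735×0.495 = 1.528 m³/s
Panel 3-4: Δb = 8.7 m, d̄ = (0.80+1.29)/2 = 1.045, v̄ = (0.49+0.62)/2 = 0.555 → q = 8.7×1.045×0.555 = 5.046 m³/s
Panel 4-5: Δb = 9 m, d̄ = (1.29+0.24)/2 = 0.765, v̄ = (0.62+0.28)/2 = 0.45 → q = 9×0.765×0.45 = 3.098 m³/s
Q = Σ q = 10.14 m³/s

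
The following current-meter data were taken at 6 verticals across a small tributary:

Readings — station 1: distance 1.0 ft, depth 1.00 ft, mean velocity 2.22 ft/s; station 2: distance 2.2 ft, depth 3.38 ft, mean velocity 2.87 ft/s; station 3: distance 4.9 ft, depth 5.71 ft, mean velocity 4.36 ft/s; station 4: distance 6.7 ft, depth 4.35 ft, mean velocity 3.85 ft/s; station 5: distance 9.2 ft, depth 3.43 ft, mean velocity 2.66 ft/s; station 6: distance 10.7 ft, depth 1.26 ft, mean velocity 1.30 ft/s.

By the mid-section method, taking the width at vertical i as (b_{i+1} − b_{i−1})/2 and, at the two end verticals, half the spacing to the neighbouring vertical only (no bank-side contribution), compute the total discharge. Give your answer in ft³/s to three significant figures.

132 ft³/s

w_1 = (2.2 − 1.0)/2 = 0.6 ft; q_1 = 2.22 × 1.00 × 0.6 = 1.332 ft³/s
w_2 = (4.9 − 1.0)/2 = 1.95 ft; q_2 = 2.87 × 3.38 × 1.95 = 18.92 ft³/s
w_3 = (6.7 − 2.2)/2 = 2.25 ft; q_3 = 4.36 × 5.71 × 2.25 = 56.02 ft³/s
w_4 = (9.2 − 4.9)/2 = 2.15 ft; q_4 = 3.85 × 4.35 × 2.15 = 36.01 ft³/s
w_5 = (10.7 − 6.7)/2 = 2 ft; q_5 = 2.66 × 3.43 × 2 = 18.25 ft³/s
w_6 = (10.7 − 9.2)/2 = 0.75 ft; q_6 = 1.30 × 1.26 × 0.75 = 1.229 ft³/s
Q = Σ qᵢ = 131.7 ft³/s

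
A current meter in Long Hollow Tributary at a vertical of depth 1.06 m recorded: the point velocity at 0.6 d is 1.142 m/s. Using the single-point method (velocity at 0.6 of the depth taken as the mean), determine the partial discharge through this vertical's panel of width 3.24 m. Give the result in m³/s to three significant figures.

v̄ = v₀.₆ = 1.142 m/s
q = v̄ × d × w = 1.142 × 1.06 × 3.24 = 3.922 m³/s

3.92 m³/s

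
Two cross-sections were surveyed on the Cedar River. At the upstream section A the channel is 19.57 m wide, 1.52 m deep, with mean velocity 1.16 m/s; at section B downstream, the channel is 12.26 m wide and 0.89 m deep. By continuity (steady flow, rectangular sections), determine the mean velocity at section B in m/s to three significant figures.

3.16 m/s

Q = A₁V₁ = (19.57×1.52) × 1.16 = 34.51 m³/s
A₂ = 12.26 × 0.89 = 10.91 m²
V₂ = Q/A₂ = 34.51/10.91 = 3.162 m/s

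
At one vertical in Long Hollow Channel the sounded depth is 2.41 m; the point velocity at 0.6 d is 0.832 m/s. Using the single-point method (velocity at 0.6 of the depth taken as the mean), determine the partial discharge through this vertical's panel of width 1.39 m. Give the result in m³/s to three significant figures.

v̄ = v₀.₆ = 0.832 m/s
q = v̄ × d × w = 0.8320 × 2.41 × 1.39 = 2.787 m³/s

2.79 m³/s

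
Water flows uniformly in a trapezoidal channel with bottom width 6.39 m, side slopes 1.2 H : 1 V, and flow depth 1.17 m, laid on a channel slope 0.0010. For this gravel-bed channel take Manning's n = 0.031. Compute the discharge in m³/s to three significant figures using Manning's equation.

A = (b + z·y)·y = (6.39 + 1.2×1.17)×1.17 = 9.119 m²
P = b + 2y√(1+z²) = 6.39 + 2×1.17×√(1+1.2²) = 10.05 m
R = A/P = 9.119/10.05 = 0.9078 m
Q = (1/n)·A·R^(2/3)·S^(1/2) = (1/0.031) × 9.119 × 0.9078^(2/3) × 0.0010^(1/2) = 8.721 m³/s

8.72 m³/s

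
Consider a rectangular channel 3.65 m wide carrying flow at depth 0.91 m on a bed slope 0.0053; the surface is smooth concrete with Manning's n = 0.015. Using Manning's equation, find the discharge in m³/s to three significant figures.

11.6 m³/s

A = b·y = 3.65 × 0.91 = 3.322 m²
P = b + 2y = 3.65 + 2×0.91 = 5.470 m
R = A/P = 3.322/5.470 = 0.6072 m
Q = (1/n)·A·R^(2/3)·S^(1/2) = (1/0.015) × 3.322 × 0.6072^(2/3) × 0.0053^(1/2) = 11.56 m³/s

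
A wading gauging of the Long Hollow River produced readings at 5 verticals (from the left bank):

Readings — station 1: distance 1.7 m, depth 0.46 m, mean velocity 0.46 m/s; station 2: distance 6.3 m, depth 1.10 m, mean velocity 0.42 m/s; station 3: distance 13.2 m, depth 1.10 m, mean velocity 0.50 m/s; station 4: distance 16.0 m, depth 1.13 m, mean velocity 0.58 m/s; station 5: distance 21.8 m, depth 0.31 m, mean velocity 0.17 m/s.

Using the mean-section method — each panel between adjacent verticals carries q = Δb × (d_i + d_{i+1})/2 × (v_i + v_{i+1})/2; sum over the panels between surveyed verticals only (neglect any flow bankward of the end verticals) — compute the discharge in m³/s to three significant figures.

8.32 m³/s

Panel 1-2: Δb = 4.6 m, d̄ = (0.46+1.10)/2 = 0.78, v̄ = (0.46+0.42)/2 = 0.44 → q = 4.6×0.78×0.44 = 1.579 m³/s
Panel 2-3: Δb = 6.9 m, d̄ = (1.10+1.10)/2 = 1.1, v̄ = (0.42+0.50)/2 = 0.46 → q = 6.9×1.1×0.46 = 3.491 m³/s
Panel 3-4: Δb = 2.8 m, d̄ = (1.10+1.13)/2 = 1.115, v̄ = (0.50+0.58)/2 = 0.54 → q = 2.8×1.115×0.54 = 1.686 m³/s
Panel 4-5: Δb = 5.8 m, d̄ = (1.13+0.31)/2 = 0.72, v̄ = (0.58+0.17)/2 = 0.375 → q = 5.8×0.72×0.375 = 1.566 m³/s
Q = Σ q = 8.322 m³/s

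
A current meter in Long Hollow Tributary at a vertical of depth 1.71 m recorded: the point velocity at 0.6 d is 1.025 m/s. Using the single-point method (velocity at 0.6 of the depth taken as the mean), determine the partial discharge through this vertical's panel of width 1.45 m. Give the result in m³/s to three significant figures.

v̄ = v₀.₆ = 1.025 m/s
q = v̄ × d × w = 1.025 × 1.71 × 1.45 = 2.541 m³/s

2.54 m³/s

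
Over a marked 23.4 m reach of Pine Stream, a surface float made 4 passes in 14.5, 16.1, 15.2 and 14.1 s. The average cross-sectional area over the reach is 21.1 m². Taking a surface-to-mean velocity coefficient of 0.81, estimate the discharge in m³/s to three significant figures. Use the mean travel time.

t̄ = (14.5 + 16.1 + 15.2 + 14.1) / 4 = 14.975 s
v_surface = L / t̄ = 23.4 / 14.975 = 1.563 m/s
v_mean = 0.81 × 1.563 = 1.266 m/s
Q = A × v_mean = 21.1 × 1.266 = 26.71 m³/s

26.7 m³/s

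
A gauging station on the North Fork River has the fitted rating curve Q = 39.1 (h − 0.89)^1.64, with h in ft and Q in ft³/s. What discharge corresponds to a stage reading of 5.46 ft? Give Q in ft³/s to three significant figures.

Q = 39.1 × (5.46 − 0.89)^1.64 = 39.1 × 4.57^1.64 = 472.5 ft³/s

473 ft³/s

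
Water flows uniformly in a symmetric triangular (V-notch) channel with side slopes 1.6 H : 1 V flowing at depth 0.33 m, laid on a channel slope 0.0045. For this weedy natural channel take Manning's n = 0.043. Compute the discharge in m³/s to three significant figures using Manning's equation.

0.0733 m³/s

A = z·y² = 1.6×0.33² = 0.1742 m²
P = 2y√(1+z²) = 2×0.33×√(1+1.6²) = 1.245 m
R = A/P = 0.1742/1.245 = 0.1399 m
Q = (1/n)·A·R^(2/3)·S^(1/2) = (1/0.043) × 0.1742 × 0.1399^(2/3) × 0.0045^(1/2) = 0.07326 m³/s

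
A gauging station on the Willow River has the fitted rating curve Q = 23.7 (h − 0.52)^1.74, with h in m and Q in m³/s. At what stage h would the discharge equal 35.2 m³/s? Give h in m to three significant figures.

h − h₀ = (Q/C)^(1/b) = (35.2/23.7)^(1/1.74) = 1.255 m
h = 0.52 + 1.255 = 1.775 m

1.78 m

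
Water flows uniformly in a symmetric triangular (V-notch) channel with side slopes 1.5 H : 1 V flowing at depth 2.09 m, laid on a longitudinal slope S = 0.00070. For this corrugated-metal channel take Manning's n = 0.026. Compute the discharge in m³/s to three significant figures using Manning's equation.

A = z·y² = 1.5×2.09² = 6.552 m²
P = 2y√(1+z²) = 2×2.09×√(1+1.5²) = 7.536 m
R = A/P = 6.552/7.536 = 0.8695 m
Q = (1/n)·A·R^(2/3)·S^(1/2) = (1/0.026) × 6.552 × 0.8695^(2/3) × 0.00070^(1/2) = 6.074 m³/s

6.07 m³/s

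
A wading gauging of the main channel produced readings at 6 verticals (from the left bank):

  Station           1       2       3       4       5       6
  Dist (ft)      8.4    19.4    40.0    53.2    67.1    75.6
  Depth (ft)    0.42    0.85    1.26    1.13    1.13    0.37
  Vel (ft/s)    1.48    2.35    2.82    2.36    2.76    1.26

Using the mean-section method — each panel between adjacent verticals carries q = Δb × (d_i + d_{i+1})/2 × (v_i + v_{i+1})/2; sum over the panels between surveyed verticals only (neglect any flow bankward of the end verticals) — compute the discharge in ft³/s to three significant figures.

Panel 1-2: Δb = 11 ft, d̄ = (0.42+0.85)/2 = 0.635, v̄ = (1.48+2.35)/2 = 1.915 → q = 11×0.635×1.915 = 13.38 ft³/s
Panel 2-3: Δb = 20.6 ft, d̄ = (0.85+1.26)/2 = 1.055, v̄ = (2.35+2.82)/2 = 2.585 → q = 20.6×1.055×2.585 = 56.18 ft³/s
Panel 3-4: Δb = 13.2 ft, d̄ = (1.26+1.13)/2 = 1.195, v̄ = (2.82+2.36)/2 = 2.59 → q = 13.2×1.195×2.59 = 40.85 ft³/s
Panel 4-5: Δb = 13.9 ft, d̄ = (1.13+1.13)/2 = 1.13, v̄ = (2.36+2.76)/2 = 2.56 → q = 13.9×1.13×2.56 = 40.21 ft³/s
Panel 5-6: Δb = 8.5 ft, d̄ = (1.13+0.37)/2 = 0.75, v̄ = (2.76+1.26)/2 = 2.01 → q = 8.5×0.75×2.01 = 12.81 ft³/s
Q = Σ q = 163.4 ft³/s

163 ft³/s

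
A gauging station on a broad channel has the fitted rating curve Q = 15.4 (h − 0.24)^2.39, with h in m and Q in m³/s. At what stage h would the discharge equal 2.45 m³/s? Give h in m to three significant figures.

0.703 m

h − h₀ = (Q/C)^(1/b) = (2.45/15.4)^(1/2.39) = 0.4634 m
h = 0.24 + 0.4634 = 0.7034 m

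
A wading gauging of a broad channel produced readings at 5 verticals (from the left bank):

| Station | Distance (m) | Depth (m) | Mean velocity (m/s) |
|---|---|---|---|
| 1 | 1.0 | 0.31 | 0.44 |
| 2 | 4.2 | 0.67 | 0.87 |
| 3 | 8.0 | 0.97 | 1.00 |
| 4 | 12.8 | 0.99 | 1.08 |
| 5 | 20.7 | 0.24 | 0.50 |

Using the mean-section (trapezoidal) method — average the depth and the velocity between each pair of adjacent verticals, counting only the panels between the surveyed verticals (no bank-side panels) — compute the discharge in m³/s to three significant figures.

12.7 m³/s

Panel 1-2: Δb = 3.2 m, d̄ = (0.31+0.67)/2 = 0.49, v̄ = (0.44+0.87)/2 = 0.655 → q = 3.2×0.49×0.655 = 1.027 m³/s
Panel 2-3: Δb = 3.8 m, d̄ = (0.67+0.97)/2 = 0.82, v̄ = (0.87+1.00)/2 = 0.935 → q = 3.8×0.82×0.935 = 2.913 m³/s
Panel 3-4: Δb = 4.8 m, d̄ = (0.97+0.99)/2 = 0.98, v̄ = (1.00+1.08)/2 = 1.04 → q = 4.8×0.98×1.04 = 4.892 m³/s
Panel 4-5: Δb = 7.9 m, d̄ = (0.99+0.24)/2 = 0.615, v̄ = (1.08+0.50)/2 = 0.79 → q = 7.9×0.615×0.79 = 3.838 m³/s
Q = Σ q = 12.67 m³/s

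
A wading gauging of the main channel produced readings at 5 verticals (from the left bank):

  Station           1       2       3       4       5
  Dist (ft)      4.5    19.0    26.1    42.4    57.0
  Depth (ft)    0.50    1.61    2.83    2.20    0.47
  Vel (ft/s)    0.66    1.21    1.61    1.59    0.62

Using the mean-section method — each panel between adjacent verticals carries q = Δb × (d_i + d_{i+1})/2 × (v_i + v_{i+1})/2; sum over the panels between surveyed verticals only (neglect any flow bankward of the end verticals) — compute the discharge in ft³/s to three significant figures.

Panel 1-2: Δb = 14.5 ft, d̄ = (0.50+1.61)/2 = 1.055, v̄ = (0.66+1.21)/2 = 0.935 → q = 14.5×1.055×0.935 = 14.30 ft³/s
Panel 2-3: Δb = 7.1 ft, d̄ = (1.61+2.83)/2 = 2.22, v̄ = (1.21+1.61)/2 = 1.41 → q = 7.1×2.22×1.41 = 22.22 ft³/s
Panel 3-4: Δb = 16.3 ft, d̄ = (2.83+2.20)/2 = 2.515, v̄ = (1.61+1.59)/2 = 1.6 → q = 16.3×2.515×1.6 = 65.59 ft³/s
Panel 4-5: Δb = 14.6 ft, d̄ = (2.20+0.47)/2 = 1.335, v̄ = (1.59+0.62)/2 = 1.105 → q = 14.6×1.335×1.105 = 21.54 ft³/s
Q = Σ q = 123.7 ft³/s

124 ft³/s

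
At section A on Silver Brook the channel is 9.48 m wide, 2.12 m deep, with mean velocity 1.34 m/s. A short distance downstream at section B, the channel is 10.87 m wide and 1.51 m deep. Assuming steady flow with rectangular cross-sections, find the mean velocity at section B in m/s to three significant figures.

Q = A₁V₁ = (9.48×2.12) × 1.34 = 26.93 m³/s
A₂ = 10.87 × 1.51 = 16.41 m²
V₂ = Q/A₂ = 26.93/16.41 = 1.641 m/s

1.64 m/s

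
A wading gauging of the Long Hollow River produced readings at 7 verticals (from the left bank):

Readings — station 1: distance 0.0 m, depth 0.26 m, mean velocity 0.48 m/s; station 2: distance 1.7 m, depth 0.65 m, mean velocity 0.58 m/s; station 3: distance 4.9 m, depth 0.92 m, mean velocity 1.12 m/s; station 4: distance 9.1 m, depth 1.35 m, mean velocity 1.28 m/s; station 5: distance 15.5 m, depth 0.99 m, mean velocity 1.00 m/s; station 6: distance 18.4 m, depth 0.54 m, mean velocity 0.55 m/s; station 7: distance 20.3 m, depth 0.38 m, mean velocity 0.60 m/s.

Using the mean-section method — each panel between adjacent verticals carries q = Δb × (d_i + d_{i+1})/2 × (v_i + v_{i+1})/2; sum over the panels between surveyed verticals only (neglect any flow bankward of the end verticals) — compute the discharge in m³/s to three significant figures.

Panel 1-2: Δb = 1.7 m, d̄ = (0.26+0.65)/2 = 0.455, v̄ = (0.48+0.58)/2 = 0.53 → q = 1.7×0.455×0.53 = 0.4100 m³/s
Panel 2-3: Δb = 3.2 m, d̄ = (0.65+0.92)/2 = 0.785, v̄ = (0.58+1.12)/2 = 0.85 → q = 3.2×0.785×0.85 = 2.135 m³/s
Panel 3-4: Δb = 4.2 m, d̄ = (0.92+1.35)/2 = 1.135, v̄ = (1.12+1.28)/2 = 1.2 → q = 4.2×1.135×1.2 = 5.720 m³/s
Panel 4-5: Δb = 6.4 m, d̄ = (1.35+0.99)/2 = 1.17, v̄ = (1.28+1.00)/2 = 1.14 → q = 6.4×1.17×1.14 = 8.536 m³/s
Panel 5-6: Δb = 2.9 m, d̄ = (0.99+0.54)/2 = 0.765, v̄ = (1.00+0.55)/2 = 0.775 → q = 2.9×0.765×0.775 = 1.719 m³/s
Panel 6-7: Δb = 1.9 m, d̄ = (0.54+0.38)/2 = 0.46, v̄ = (0.55+0.60)/2 = 0.575 → q = 1.9×0.46×0.575 = 0.5026 m³/s
Q = Σ q = 19.02 m³/s

19.0 m³/s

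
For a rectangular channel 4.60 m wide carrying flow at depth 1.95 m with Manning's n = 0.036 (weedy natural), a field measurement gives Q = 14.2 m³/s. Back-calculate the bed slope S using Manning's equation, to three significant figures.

A = b·y = 4.60 × 1.95 = 8.970 m²
P = b + 2y = 4.60 + 2×1.95 = 8.500 m
R = A/P = 8.970/8.500 = 1.055 m
S = (Q·n / (1·A·R^(2/3)))² = (14.2×0.036 / (1×8.970×1.037))² = 0.003023

0.00302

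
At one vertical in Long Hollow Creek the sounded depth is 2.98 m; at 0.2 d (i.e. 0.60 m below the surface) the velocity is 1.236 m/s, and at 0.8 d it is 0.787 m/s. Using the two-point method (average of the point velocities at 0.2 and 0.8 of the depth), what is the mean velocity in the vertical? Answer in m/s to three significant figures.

v̄ = (1.236 + 0.787) / 2 = 1.012 m/s

1.01 m/s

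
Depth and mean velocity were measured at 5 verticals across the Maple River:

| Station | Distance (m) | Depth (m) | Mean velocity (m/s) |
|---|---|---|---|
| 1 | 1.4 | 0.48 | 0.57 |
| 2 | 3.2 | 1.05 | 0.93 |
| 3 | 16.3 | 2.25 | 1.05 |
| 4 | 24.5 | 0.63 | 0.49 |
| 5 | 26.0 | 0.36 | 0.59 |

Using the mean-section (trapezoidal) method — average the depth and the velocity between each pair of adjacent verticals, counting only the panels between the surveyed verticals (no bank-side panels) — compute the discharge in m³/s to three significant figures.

Panel 1-2: Δb = 1.8 m, d̄ = (0.48+1.05)/2 = 0.765, v̄ = (0.57+0.93)/2 = 0.75 → q = 1.8×0.765×0.75 = 1.033 m³/s
Panel 2-3: Δb = 13.1 m, d̄ = (1.05+2.25)/2 = 1.65, v̄ = (0.93+1.05)/2 = 0.99 → q = 13.1×1.65×0.99 = 21.40 m³/s
Panel 3-4: Δb = 8.2 m, d̄ = (2.25+0.63)/2 = 1.44, v̄ = (1.05+0.49)/2 = 0.77 → q = 8.2×1.44×0.77 = 9.092 m³/s
Panel 4-5: Δb = 1.5 m, d̄ = (0.63+0.36)/2 = 0.495, v̄ = (0.49+0.59)/2 = 0.54 → q = 1.5×0.495×0.54 = 0.4010 m³/s
Q = Σ q = 31.92 m³/s

31.9 m³/s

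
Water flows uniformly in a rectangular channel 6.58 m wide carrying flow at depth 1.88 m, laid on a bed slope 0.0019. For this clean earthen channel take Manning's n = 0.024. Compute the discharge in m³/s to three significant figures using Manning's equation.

25.3 m³/s

A = b·y = 6.58 × 1.88 = 12.37 m²
P = b + 2y = 6.58 + 2×1.88 = 10.34 m
R = A/P = 12.37/10.34 = 1.196 m
Q = (1/n)·A·R^(2/3)·S^(1/2) = (1/0.024) × 12.37 × 1.196^(2/3) × 0.0019^(1/2) = 25.32 m³/s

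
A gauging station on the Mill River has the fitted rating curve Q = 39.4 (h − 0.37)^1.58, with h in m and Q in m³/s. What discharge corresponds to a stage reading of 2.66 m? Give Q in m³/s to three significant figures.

Q = 39.4 × (2.66 − 0.37)^1.58 = 39.4 × 2.29^1.58 = 145.9 m³/s

146 m³/s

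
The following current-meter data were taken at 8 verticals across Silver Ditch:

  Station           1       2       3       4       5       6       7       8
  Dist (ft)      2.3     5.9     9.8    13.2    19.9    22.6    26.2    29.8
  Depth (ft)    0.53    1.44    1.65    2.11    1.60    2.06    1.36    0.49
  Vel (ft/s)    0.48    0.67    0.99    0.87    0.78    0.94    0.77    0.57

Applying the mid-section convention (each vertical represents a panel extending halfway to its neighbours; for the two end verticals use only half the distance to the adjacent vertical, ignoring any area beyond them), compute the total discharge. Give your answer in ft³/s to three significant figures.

w_1 = (5.9 − 2.3)/2 = 1.8 ft; q_1 = 0.48 × 0.53 × 1.8 = 0.4579 ft³/s
w_2 = (9.8 − 2.3)/2 = 3.75 ft; q_2 = 0.67 × 1.44 × 3.75 = 3.618 ft³/s
w_3 = (13.2 − 5.9)/2 = 3.65 ft; q_3 = 0.99 × 1.65 × 3.65 = 5.962 ft³/s
w_4 = (19.9 − 9.8)/2 = 5.05 ft; q_4 = 0.87 × 2.11 × 5.05 = 9.270 ft³/s
w_5 = (22.6 − 13.2)/2 = 4.7 ft; q_5 = 0.78 × 1.60 × 4.7 = 5.866 ft³/s
w_6 = (26.2 − 19.9)/2 = 3.15 ft; q_6 = 0.94 × 2.06 × 3.15 = 6.100 ft³/s
w_7 = (29.8 − 22.6)/2 = 3.6 ft; q_7 = 0.77 × 1.36 × 3.6 = 3.770 ft³/s
w_8 = (29.8 − 26.2)/2 = 1.8 ft; q_8 = 0.57 × 0.49 × 1.8 = 0.5027 ft³/s
Q = Σ qᵢ = 35.55 ft³/s

35.5 ft³/s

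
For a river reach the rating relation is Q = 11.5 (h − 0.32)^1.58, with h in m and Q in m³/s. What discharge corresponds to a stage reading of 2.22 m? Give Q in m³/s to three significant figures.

31.7 m³/s

Q = 11.5 × (2.22 − 0.32)^1.58 = 11.5 × 1.9^1.58 = 31.71 m³/s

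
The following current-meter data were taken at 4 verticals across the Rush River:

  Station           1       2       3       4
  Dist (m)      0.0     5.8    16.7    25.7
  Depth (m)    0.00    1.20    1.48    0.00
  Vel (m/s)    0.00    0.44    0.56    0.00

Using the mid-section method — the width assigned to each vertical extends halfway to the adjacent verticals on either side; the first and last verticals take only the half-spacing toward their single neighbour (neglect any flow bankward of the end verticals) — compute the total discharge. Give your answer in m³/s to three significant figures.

12.7 m³/s

w_2 = (16.7 − 0.0)/2 = 8.35 m; q_2 = 0.44 × 1.20 × 8.35 = 4.409 m³/s
w_3 = (25.7 − 5.8)/2 = 9.95 m; q_3 = 0.56 × 1.48 × 9.95 = 8.247 m³/s
Stations 1, 4 contribute zero (depth or velocity is 0).
Q = Σ qᵢ = 12.66 m³/s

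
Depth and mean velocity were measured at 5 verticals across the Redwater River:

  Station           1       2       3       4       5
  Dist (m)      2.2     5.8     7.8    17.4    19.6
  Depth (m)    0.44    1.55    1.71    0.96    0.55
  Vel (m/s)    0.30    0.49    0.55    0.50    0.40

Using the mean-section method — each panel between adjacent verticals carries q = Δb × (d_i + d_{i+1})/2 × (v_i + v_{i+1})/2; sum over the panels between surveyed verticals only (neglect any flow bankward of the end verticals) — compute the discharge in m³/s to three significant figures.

Panel 1-2: Δb = 3.6 m, d̄ = (0.44+1.55)/2 = 0.995, v̄ = (0.30+0.49)/2 = 0.395 → q = 3.6×0.995×0.395 = 1.415 m³/s
Panel 2-3: Δb = 2 m, d̄ = (1.55+1.71)/2 = 1.63, v̄ = (0.49+0.55)/2 = 0.52 → q = 2×1.63×0.52 = 1.695 m³/s
Panel 3-4: Δb = 9.6 m, d̄ = (1.71+0.96)/2 = 1.335, v̄ = (0.55+0.50)/2 = 0.525 → q = 9.6×1.335×0.525 = 6.728 m³/s
Panel 4-5: Δb = 2.2 m, d̄ = (0.96+0.55)/2 = 0.755, v̄ = (0.50+0.40)/2 = 0.45 → q = 2.2×0.755×0.45 = 0.7475 m³/s
Q = Σ q = 10.59 m³/s

10.6 m³/s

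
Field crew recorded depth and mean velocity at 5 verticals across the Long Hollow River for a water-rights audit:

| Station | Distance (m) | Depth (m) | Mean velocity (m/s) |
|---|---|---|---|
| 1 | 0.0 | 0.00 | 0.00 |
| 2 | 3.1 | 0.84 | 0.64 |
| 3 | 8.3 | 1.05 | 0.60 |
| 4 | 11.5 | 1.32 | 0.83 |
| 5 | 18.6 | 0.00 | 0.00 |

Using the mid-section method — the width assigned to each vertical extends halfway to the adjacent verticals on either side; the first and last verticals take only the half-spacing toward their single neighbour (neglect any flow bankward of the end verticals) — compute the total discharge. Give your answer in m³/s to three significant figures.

w_2 = (8.3 − 0.0)/2 = 4.15 m; q_2 = 0.64 × 0.84 × 4.15 = 2.231 m³/s
w_3 = (11.5 − 3.1)/2 = 4.2 m; q_3 = 0.60 × 1.05 × 4.2 = 2.646 m³/s
w_4 = (18.6 − 8.3)/2 = 5.15 m; q_4 = 0.83 × 1.32 × 5.15 = 5.642 m³/s
Stations 1, 5 contribute zero (depth or velocity is 0).
Q = Σ qᵢ = 10.52 m³/s

10.5 m³/s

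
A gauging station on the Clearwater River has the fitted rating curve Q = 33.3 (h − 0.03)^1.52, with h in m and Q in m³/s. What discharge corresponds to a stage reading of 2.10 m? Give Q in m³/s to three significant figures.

Q = 33.3 × (2.10 − 0.03)^1.52 = 33.3 × 2.07^1.52 = 100.6 m³/s

101 m³/s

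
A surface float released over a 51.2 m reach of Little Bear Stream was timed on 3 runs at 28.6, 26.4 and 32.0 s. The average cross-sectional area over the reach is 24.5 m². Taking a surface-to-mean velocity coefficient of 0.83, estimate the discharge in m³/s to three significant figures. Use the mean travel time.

t̄ = (28.6 + 26.4 + 32.0) / 3 = 29 s
v_surface = L / t̄ = 51.2 / 29 = 1.766 m/s
v_mean = 0.83 × 1.766 = 1.465 m/s
Q = A × v_mean = 24.5 × 1.465 = 35.90 m³/s

35.9 m³/s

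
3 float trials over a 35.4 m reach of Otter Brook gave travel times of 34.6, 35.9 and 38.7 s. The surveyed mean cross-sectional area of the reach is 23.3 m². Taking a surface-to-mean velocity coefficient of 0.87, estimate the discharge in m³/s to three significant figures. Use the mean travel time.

19.7 m³/s

t̄ = (34.6 + 35.9 + 38.7) / 3 = 36.4 s
v_surface = L / t̄ = 35.4 / 36.4 = 0.9725 m/s
v_mean = 0.87 × 0.9725 = 0.8461 m/s
Q = A × v_mean = 23.3 × 0.8461 = 19.71 m³/s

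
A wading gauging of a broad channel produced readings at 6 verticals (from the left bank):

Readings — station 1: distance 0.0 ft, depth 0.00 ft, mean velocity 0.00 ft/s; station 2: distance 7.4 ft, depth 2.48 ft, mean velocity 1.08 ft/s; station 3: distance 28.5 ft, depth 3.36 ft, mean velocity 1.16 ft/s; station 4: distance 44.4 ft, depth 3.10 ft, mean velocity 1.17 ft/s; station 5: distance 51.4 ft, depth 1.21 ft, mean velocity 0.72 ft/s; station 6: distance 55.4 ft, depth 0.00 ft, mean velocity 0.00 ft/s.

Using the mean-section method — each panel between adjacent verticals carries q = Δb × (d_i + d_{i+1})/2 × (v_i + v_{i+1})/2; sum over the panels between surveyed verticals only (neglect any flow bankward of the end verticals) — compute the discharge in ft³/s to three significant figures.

149 ft³/s

Panel 1-2: Δb = 7.4 ft, d̄ = (0.00+2.48)/2 = 1.24, v̄ = (0.00+1.08)/2 = 0.54 → q = 7.4×1.24×0.54 = 4.955 ft³/s
Panel 2-3: Δb = 21.1 ft, d̄ = (2.48+3.36)/2 = 2.92, v̄ = (1.08+1.16)/2 = 1.12 → q = 21.1×2.92×1.12 = 69.01 ft³/s
Panel 3-4: Δb = 15.9 ft, d̄ = (3.36+3.10)/2 = 3.23, v̄ = (1.16+1.17)/2 = 1.165 → q = 15.9×3.23×1.165 = 59.83 ft³/s
Panel 4-5: Δb = 7 ft, d̄ = (3.10+1.21)/2 = 2.155, v̄ = (1.17+0.72)/2 = 0.945 → q = 7×2.155×0.945 = 14.26 ft³/s
Panel 5-6: Δb = 4 ft, d̄ = (1.21+0.00)/2 = 0.605, v̄ = (0.72+0.00)/2 = 0.36 → q = 4×0.605×0.36 = 0.8712 ft³/s
Q = Σ q = 148.9 ft³/s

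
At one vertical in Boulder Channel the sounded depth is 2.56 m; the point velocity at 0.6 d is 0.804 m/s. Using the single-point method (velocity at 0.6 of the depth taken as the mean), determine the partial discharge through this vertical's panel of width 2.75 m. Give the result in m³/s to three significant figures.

v̄ = v₀.₆ = 0.804 m/s
q = v̄ × d × w = 0.8040 × 2.56 × 2.75 = 5.660 m³/s

5.66 m³/s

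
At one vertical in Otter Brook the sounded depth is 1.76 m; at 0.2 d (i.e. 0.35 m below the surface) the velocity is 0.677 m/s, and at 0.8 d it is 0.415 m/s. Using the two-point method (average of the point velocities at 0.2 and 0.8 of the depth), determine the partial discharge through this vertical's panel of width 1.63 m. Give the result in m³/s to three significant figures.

v̄ = (0.677 + 0.415) / 2 = 0.5460 m/s
q = v̄ × d × w = 0.5460 × 1.76 × 1.63 = 1.566 m³/s

1.57 m³/s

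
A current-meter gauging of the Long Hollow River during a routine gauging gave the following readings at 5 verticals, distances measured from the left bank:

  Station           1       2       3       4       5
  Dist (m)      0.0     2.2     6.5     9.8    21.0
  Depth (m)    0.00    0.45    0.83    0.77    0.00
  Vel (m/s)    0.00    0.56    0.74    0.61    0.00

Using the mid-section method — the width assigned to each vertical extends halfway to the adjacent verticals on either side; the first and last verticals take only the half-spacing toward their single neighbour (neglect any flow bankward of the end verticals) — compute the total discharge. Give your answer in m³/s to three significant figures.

w_2 = (6.5 − 0.0)/2 = 3.25 m; q_2 = 0.56 × 0.45 × 3.25 = 0.8190 m³/s
w_3 = (9.8 − 2.2)/2 = 3.8 m; q_3 = 0.74 × 0.83 × 3.8 = 2.334 m³/s
w_4 = (21.0 − 6.5)/2 = 7.25 m; q_4 = 0.61 × 0.77 × 7.25 = 3.405 m³/s
Stations 1, 5 contribute zero (depth or velocity is 0).
Q = Σ qᵢ = 6.558 m³/s

6.56 m³/s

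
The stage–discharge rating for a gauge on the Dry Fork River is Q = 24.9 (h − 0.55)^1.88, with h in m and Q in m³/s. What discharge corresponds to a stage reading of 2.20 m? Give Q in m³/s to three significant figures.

Q = 24.9 × (2.20 − 0.55)^1.88 = 24.9 × 1.65^1.88 = 63.84 m³/s

63.8 m³/s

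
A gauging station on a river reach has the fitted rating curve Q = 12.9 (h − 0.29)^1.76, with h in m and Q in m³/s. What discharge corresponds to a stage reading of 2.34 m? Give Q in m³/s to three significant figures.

Q = 12.9 × (2.34 − 0.29)^1.76 = 12.9 × 2.05^1.76 = 45.63 m³/s

45.6 m³/s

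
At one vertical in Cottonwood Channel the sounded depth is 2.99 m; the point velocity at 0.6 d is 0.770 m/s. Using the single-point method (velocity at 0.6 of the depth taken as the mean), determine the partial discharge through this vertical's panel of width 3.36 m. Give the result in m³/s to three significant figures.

7.74 m³/s

v̄ = v₀.₆ = 0.770 m/s
q = v̄ × d × w = 0.7700 × 2.99 × 3.36 = 7.736 m³/s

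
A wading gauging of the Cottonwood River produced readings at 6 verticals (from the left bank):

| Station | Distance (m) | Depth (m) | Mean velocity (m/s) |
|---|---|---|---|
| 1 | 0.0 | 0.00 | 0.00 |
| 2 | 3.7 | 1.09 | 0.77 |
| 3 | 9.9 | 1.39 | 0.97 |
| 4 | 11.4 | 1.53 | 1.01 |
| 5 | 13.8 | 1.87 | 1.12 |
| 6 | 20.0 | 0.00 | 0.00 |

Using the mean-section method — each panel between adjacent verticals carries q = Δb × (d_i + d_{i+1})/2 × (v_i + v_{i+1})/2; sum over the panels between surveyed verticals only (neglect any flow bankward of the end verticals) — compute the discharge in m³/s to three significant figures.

Panel 1-2: Δb = 3.7 m, d̄ = (0.00+1.09)/2 = 0.545, v̄ = (0.00+0.77)/2 = 0.385 → q = 3.7×0.545×0.385 = 0.7764 m³/s
Panel 2-3: Δb = 6.2 m, d̄ = (1.09+1.39)/2 = 1.24, v̄ = (0.77+0.97)/2 = 0.87 → q = 6.2×1.24×0.87 = 6.689 m³/s
Panel 3-4: Δb = 1.5 m, d̄ = (1.39+1.53)/2 = 1.46, v̄ = (0.97+1.01)/2 = 0.99 → q = 1.5×1.46×0.99 = 2.168 m³/s
Panel 4-5: Δb = 2.4 m, d̄ = (1.53+1.87)/2 = 1.7, v̄ = (1.01+1.12)/2 = 1.065 → q = 2.4×1.7×1.065 = 4.345 m³/s
Panel 5-6: Δb = 6.2 m, d̄ = (1.87+0.00)/2 = 0.935, v̄ = (1.12+0.00)/2 = 0.56 → q = 6.2×0.935×0.56 = 3.246 m³/s
Q = Σ q = 17.22 m³/s

17.2 m³/s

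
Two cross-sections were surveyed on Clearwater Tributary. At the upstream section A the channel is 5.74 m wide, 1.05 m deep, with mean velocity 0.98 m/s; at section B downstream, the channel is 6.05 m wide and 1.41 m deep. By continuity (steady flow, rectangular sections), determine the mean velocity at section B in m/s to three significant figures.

0.692 m/s

Q = A₁V₁ = (5.74×1.05) × 0.98 = 5.906 m³/s
A₂ = 6.05 × 1.41 = 8.531 m²
V₂ = Q/A₂ = 5.906/8.531 = 0.6924 m/s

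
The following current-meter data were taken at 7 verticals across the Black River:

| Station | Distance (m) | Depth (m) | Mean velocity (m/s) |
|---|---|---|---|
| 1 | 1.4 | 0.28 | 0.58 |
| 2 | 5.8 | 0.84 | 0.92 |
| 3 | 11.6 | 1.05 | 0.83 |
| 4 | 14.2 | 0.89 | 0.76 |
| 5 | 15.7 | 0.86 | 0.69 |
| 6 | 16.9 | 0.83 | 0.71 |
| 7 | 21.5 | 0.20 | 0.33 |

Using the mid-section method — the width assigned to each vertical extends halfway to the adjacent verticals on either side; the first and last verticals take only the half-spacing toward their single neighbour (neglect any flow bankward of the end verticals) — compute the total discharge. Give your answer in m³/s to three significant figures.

12.0 m³/s

w_1 = (5.8 − 1.4)/2 = 2.2 m; q_1 = 0.58 × 0.28 × 2.2 = 0.3573 m³/s
w_2 = (11.6 − 1.4)/2 = 5.1 m; q_2 = 0.92 × 0.84 × 5.1 = 3.941 m³/s
w_3 = (14.2 − 5.8)/2 = 4.2 m; q_3 = 0.83 × 1.05 × 4.2 = 3.660 m³/s
w_4 = (15.7 − 11.6)/2 = 2.05 m; q_4 = 0.76 × 0.89 × 2.05 = 1.387 m³/s
w_5 = (16.9 − 14.2)/2 = 1.35 m; q_5 = 0.69 × 0.86 × 1.35 = 0.8011 m³/s
w_6 = (21.5 − 15.7)/2 = 2.9 m; q_6 = 0.71 × 0.83 × 2.9 = 1.709 m³/s
w_7 = (21.5 − 16.9)/2 = 2.3 m; q_7 = 0.33 × 0.20 × 2.3 = 0.1518 m³/s
Q = Σ qᵢ = 12.01 m³/s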